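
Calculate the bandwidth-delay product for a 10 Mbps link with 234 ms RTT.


BDP = bandwidth * RTT
= 10 Mbps * 234 ms
= 10 * 1e6 * 234 / 1000 bits
= 2340000 bits
= 292500 bytes
= 285.6445 KB
BDP = 2340000 bits (292500 bytes)


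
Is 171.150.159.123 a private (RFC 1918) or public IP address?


RFC 1918 private ranges:
  10.0.0.0/8 (10.0.0.0 - 10.255.255.255)
  172.16.0.0/12 (172.16.0.0 - 172.31.255.255)
  192.168.0.0/16 (192.168.0.0 - 192.168.255.255)
Public (not in any RFC 1918 range)


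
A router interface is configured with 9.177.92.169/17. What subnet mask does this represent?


/17 means 17 network bits, 15 host bits
Binary: 11111111111111111000000000000000
Mask: 255.255.128.0


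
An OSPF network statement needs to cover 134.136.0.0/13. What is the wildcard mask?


Subnet mask: 255.248.0.0
Wildcard = 255.255.255.255 - subnet mask
255 - 255 = 0
255 - 248 = 7
255 - 0 = 255
255 - 0 = 255
Wildcard: 0.7.255.255


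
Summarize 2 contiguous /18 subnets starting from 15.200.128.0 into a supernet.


Original prefix: /18
Number of subnets: 2 = 2^1
New prefix = 18 - 1 = 17
Supernet: 15.200.128.0/17


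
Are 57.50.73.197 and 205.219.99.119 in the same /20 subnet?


Mask: 255.255.240.0
57.50.73.197 AND mask = 57.50.64.0
205.219.99.119 AND mask = 205.219.96.0
No, different subnets (57.50.64.0 vs 205.219.96.0)


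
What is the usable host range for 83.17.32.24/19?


Network: 83.17.32.0
Broadcast: 83.17.63.255
First usable = network + 1
Last usable = broadcast - 1
Range: 83.17.32.1 to 83.17.63.254


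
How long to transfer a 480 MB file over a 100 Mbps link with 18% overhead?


Effective throughput = 100 * (1 - 18/100) = 82 Mbps
File size in Mb = 480 * 8 = 3840 Mb
Time = 3840 / 82
Time = 46.8293 seconds


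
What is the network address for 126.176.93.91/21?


IP:   01111110.10110000.01011101.01011011
Mask: 11111111.11111111.11111000.00000000
AND operation:
Net:  01111110.10110000.01011000.00000000
Network: 126.176.88.0/21


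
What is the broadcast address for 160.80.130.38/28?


Network: 160.80.130.32/28
Host bits = 4
Set all host bits to 1:
Broadcast: 160.80.130.47


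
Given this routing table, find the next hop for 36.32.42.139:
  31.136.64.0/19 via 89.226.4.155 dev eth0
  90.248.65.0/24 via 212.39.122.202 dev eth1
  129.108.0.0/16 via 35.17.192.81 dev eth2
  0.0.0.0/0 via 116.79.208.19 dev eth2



Longest prefix match for 36.32.42.139:
  /19 31.136.64.0: no
  /24 90.248.65.0: no
  /16 129.108.0.0: no
  /0 0.0.0.0: MATCH
Selected: next-hop 116.79.208.19 via eth2 (matched /0)


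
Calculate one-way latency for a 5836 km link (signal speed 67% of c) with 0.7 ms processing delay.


Speed = 0.67 * 3e5 km/s = 201000 km/s
Propagation delay = 5836 / 201000 = 0.029 s = 29.0348 ms
Processing delay = 0.7 ms
Total one-way latency = 29.7348 ms


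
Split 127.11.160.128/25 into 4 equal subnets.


New prefix = 25 + 2 = 27
Each subnet has 32 addresses
  127.11.160.128/27
  127.11.160.160/27
  127.11.160.192/27
  127.11.160.224/27
Subnets: 127.11.160.128/27, 127.11.160.160/27, 127.11.160.192/27, 127.11.160.224/27


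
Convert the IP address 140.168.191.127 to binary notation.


140 = 10001100
168 = 10101000
191 = 10111111
127 = 01111111
Binary: 10001100.10101000.10111111.01111111


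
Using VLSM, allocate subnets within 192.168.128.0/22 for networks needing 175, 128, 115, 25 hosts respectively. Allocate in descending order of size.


175 hosts -> /24 (254 usable): 192.168.128.0/24
128 hosts -> /24 (254 usable): 192.168.129.0/24
115 hosts -> /25 (126 usable): 192.168.130.0/25
25 hosts -> /27 (30 usable): 192.168.130.128/27
Allocation: 192.168.128.0/24 (175 hosts, 254 usable); 192.168.129.0/24 (128 hosts, 254 usable); 192.168.130.0/25 (115 hosts, 126 usable); 192.168.130.128/27 (25 hosts, 30 usable)


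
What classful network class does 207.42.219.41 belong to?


First octet: 207
Binary: 11001111
110xxxxx -> Class C (192-223)
Class C, default mask 255.255.255.0 (/24)


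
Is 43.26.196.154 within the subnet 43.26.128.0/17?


Subnet network: 43.26.128.0
Test IP AND mask: 43.26.128.0
Yes, 43.26.196.154 is in 43.26.128.0/17


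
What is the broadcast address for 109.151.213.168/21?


Network: 109.151.208.0/21
Host bits = 11
Set all host bits to 1:
Broadcast: 109.151.215.255


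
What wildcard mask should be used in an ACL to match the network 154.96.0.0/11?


Subnet mask: 255.224.0.0
Wildcard = 255.255.255.255 - subnet mask
255 - 255 = 0
255 - 224 = 31
255 - 0 = 255
255 - 0 = 255
Wildcard: 0.31.255.255


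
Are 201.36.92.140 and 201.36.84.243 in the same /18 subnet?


Mask: 255.255.192.0
201.36.92.140 AND mask = 201.36.64.0
201.36.84.243 AND mask = 201.36.64.0
Yes, same subnet (201.36.64.0)


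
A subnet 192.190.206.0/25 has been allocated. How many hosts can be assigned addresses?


Host bits = 32 - 25 = 7
Total addresses = 2^7 = 128
Usable = total - 2 (network and broadcast)
Usable hosts: 126


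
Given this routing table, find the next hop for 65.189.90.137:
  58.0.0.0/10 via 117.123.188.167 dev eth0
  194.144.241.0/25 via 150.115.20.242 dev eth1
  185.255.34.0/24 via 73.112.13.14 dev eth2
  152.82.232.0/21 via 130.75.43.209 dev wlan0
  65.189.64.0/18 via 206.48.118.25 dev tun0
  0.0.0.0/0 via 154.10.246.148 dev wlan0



Longest prefix match for 65.189.90.137:
  /10 58.0.0.0: no
  /25 194.144.241.0: no
  /24 185.255.34.0: no
  /21 152.82.232.0: no
  /18 65.189.64.0: MATCH
  /0 0.0.0.0: MATCH
Selected: next-hop 206.48.118.25 via tun0 (matched /18)


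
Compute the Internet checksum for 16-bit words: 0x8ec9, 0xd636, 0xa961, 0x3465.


Sum all words (with carry folding):
+ 0x8ec9 = 0x8ec9
+ 0xd636 = 0x6500
+ 0xa961 = 0x0e62
+ 0x3465 = 0x42c7
One's complement: ~0x42c7
Checksum = 0xbd38


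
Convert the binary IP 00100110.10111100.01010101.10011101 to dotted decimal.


00100110 = 38
10111100 = 188
01010101 = 85
10011101 = 157
IP: 38.188.85.157


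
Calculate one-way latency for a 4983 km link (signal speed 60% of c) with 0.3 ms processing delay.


Speed = 0.6 * 3e5 km/s = 180000 km/s
Propagation delay = 4983 / 180000 = 0.0277 s = 27.6833 ms
Processing delay = 0.3 ms
Total one-way latency = 27.9833 ms


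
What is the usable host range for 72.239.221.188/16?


Network: 72.239.0.0
Broadcast: 72.239.255.255
First usable = network + 1
Last usable = broadcast - 1
Range: 72.239.0.1 to 72.239.255.254


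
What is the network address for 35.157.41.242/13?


IP:   00100011.10011101.00101001.11110010
Mask: 11111111.11111000.00000000.00000000
AND operation:
Net:  00100011.10011000.00000000.00000000
Network: 35.152.0.0/13


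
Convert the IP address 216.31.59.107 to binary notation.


216 = 11011000
31 = 00011111
59 = 00111011
107 = 01101011
Binary: 11011000.00011111.00111011.01101011


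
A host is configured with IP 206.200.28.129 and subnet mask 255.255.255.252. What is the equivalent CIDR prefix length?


Binary: 11111111.11111111.11111111.11111100
Count leading 1s
Prefix: /30


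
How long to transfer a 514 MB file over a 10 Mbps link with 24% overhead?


Effective throughput = 10 * (1 - 24/100) = 7.6 Mbps
File size in Mb = 514 * 8 = 4112 Mb
Time = 4112 / 7.6
Time = 541.0526 seconds


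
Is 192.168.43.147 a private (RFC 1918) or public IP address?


RFC 1918 private ranges:
  10.0.0.0/8 (10.0.0.0 - 10.255.255.255)
  172.16.0.0/12 (172.16.0.0 - 172.31.255.255)
  192.168.0.0/16 (192.168.0.0 - 192.168.255.255)
Private (in 192.168.0.0/16)


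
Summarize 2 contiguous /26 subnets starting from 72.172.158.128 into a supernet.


Original prefix: /26
Number of subnets: 2 = 2^1
New prefix = 26 - 1 = 25
Supernet: 72.172.158.128/25


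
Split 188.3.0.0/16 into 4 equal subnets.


New prefix = 16 + 2 = 18
Each subnet has 16384 addresses
  188.3.0.0/18
  188.3.64.0/18
  188.3.128.0/18
  188.3.192.0/18
Subnets: 188.3.0.0/18, 188.3.64.0/18, 188.3.128.0/18, 188.3.192.0/18


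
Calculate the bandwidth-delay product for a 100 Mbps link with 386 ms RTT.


BDP = bandwidth * RTT
= 100 Mbps * 386 ms
= 100 * 1e6 * 386 / 1000 bits
= 38600000 bits
= 4825000 bytes
= 4711.9141 KB
BDP = 38600000 bits (4825000 bytes)


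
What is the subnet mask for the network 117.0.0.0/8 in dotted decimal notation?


/8 means 8 network bits, 24 host bits
Binary: 11111111000000000000000000000000
Mask: 255.0.0.0


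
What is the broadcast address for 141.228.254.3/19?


Network: 141.228.224.0/19
Host bits = 13
Set all host bits to 1:
Broadcast: 141.228.255.255


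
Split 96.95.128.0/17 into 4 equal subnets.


New prefix = 17 + 2 = 19
Each subnet has 8192 addresses
  96.95.128.0/19
  96.95.160.0/19
  96.95.192.0/19
  96.95.224.0/19
Subnets: 96.95.128.0/19, 96.95.160.0/19, 96.95.192.0/19, 96.95.224.0/19


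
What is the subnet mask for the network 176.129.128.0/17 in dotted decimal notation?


/17 means 17 network bits, 15 host bits
Binary: 11111111111111111000000000000000
Mask: 255.255.128.0


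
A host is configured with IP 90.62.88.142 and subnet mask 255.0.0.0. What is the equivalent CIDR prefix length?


Binary: 11111111.00000000.00000000.00000000
Count leading 1s
Prefix: /8


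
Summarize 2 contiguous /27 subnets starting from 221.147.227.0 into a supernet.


Original prefix: /27
Number of subnets: 2 = 2^1
New prefix = 27 - 1 = 26
Supernet: 221.147.227.0/26


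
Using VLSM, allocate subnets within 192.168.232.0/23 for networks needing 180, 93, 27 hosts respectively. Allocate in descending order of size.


180 hosts -> /24 (254 usable): 192.168.232.0/24
93 hosts -> /25 (126 usable): 192.168.233.0/25
27 hosts -> /27 (30 usable): 192.168.233.128/27
Allocation: 192.168.232.0/24 (180 hosts, 254 usable); 192.168.233.0/25 (93 hosts, 126 usable); 192.168.233.128/27 (27 hosts, 30 usable)


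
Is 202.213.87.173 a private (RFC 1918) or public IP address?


RFC 1918 private ranges:
  10.0.0.0/8 (10.0.0.0 - 10.255.255.255)
  172.16.0.0/12 (172.16.0.0 - 172.31.255.255)
  192.168.0.0/16 (192.168.0.0 - 192.168.255.255)
Public (not in any RFC 1918 range)


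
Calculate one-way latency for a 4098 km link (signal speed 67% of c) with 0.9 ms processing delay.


Speed = 0.67 * 3e5 km/s = 201000 km/s
Propagation delay = 4098 / 201000 = 0.0204 s = 20.3881 ms
Processing delay = 0.9 ms
Total one-way latency = 21.2881 ms


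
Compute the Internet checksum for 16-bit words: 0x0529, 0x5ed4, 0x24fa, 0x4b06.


Sum all words (with carry folding):
+ 0x0529 = 0x0529
+ 0x5ed4 = 0x63fd
+ 0x24fa = 0x88f7
+ 0x4b06 = 0xd3fd
One's complement: ~0xd3fd
Checksum = 0x2c02


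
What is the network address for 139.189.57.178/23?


IP:   10001011.10111101.00111001.10110010
Mask: 11111111.11111111.11111110.00000000
AND operation:
Net:  10001011.10111101.00111000.00000000
Network: 139.189.56.0/23


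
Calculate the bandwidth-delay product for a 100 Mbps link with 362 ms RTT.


BDP = bandwidth * RTT
= 100 Mbps * 362 ms
= 100 * 1e6 * 362 / 1000 bits
= 36200000 bits
= 4525000 bytes
= 4418.9453 KB
BDP = 36200000 bits (4525000 bytes)


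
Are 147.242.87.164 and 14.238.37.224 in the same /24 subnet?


Mask: 255.255.255.0
147.242.87.164 AND mask = 147.242.87.0
14.238.37.224 AND mask = 14.238.37.0
No, different subnets (147.242.87.0 vs 14.238.37.0)


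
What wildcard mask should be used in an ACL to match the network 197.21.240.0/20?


Subnet mask: 255.255.240.0
Wildcard = 255.255.255.255 - subnet mask
255 - 255 = 0
255 - 255 = 0
255 - 240 = 15
255 - 0 = 255
Wildcard: 0.0.15.255


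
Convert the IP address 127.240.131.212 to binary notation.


127 = 01111111
240 = 11110000
131 = 10000011
212 = 11010100
Binary: 01111111.11110000.10000011.11010100


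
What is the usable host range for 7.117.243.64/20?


Network: 7.117.240.0
Broadcast: 7.117.255.255
First usable = network + 1
Last usable = broadcast - 1
Range: 7.117.240.1 to 7.117.255.254


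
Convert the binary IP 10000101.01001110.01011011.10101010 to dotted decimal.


10000101 = 133
01001110 = 78
01011011 = 91
10101010 = 170
IP: 133.78.91.170


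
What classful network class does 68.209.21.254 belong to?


First octet: 68
Binary: 01000100
0xxxxxxx -> Class A (1-126)
Class A, default mask 255.0.0.0 (/8)


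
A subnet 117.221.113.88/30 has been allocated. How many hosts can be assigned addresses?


Host bits = 32 - 30 = 2
Total addresses = 2^2 = 4
Usable = total - 2 (network and broadcast)
Usable hosts: 2


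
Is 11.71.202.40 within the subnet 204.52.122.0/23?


Subnet network: 204.52.122.0
Test IP AND mask: 11.71.202.0
No, 11.71.202.40 is not in 204.52.122.0/23


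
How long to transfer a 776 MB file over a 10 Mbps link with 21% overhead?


Effective throughput = 10 * (1 - 21/100) = 7.9 Mbps
File size in Mb = 776 * 8 = 6208 Mb
Time = 6208 / 7.9
Time = 785.8228 seconds


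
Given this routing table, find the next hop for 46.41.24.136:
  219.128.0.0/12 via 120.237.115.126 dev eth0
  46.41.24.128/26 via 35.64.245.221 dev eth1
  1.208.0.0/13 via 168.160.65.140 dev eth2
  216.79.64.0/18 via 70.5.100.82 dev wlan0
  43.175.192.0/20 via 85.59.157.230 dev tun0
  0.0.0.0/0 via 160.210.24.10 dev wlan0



Longest prefix match for 46.41.24.136:
  /12 219.128.0.0: no
  /26 46.41.24.128: MATCH
  /13 1.208.0.0: no
  /18 216.79.64.0: no
  /20 43.175.192.0: no
  /0 0.0.0.0: MATCH
Selected: next-hop 35.64.245.221 via eth1 (matched /26)


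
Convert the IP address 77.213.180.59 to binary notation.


77 = 01001101
213 = 11010101
180 = 10110100
59 = 00111011
Binary: 01001101.11010101.10110100.00111011


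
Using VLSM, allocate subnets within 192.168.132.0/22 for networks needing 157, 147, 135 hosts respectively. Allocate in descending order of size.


157 hosts -> /24 (254 usable): 192.168.132.0/24
147 hosts -> /24 (254 usable): 192.168.133.0/24
135 hosts -> /24 (254 usable): 192.168.134.0/24
Allocation: 192.168.132.0/24 (157 hosts, 254 usable); 192.168.133.0/24 (147 hosts, 254 usable); 192.168.134.0/24 (135 hosts, 254 usable)


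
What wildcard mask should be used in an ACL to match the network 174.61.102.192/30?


Subnet mask: 255.255.255.252
Wildcard = 255.255.255.255 - subnet mask
255 - 255 = 0
255 - 255 = 0
255 - 255 = 0
255 - 252 = 3
Wildcard: 0.0.0.3


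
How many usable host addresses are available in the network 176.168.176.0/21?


Host bits = 32 - 21 = 11
Total addresses = 2^11 = 2048
Usable = total - 2 (network and broadcast)
Usable hosts: 2046


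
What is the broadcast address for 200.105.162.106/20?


Network: 200.105.160.0/20
Host bits = 12
Set all host bits to 1:
Broadcast: 200.105.175.255


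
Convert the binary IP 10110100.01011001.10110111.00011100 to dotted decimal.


10110100 = 180
01011001 = 89
10110111 = 183
00011100 = 28
IP: 180.89.183.28


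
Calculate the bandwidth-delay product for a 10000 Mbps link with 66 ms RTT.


BDP = bandwidth * RTT
= 10000 Mbps * 66 ms
= 10000 * 1e6 * 66 / 1000 bits
= 660000000 bits
= 82500000 bytes
= 80566.4062 KB
BDP = 660000000 bits (82500000 bytes)


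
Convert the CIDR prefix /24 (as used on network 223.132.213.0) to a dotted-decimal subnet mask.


/24 means 24 network bits, 8 host bits
Binary: 11111111111111111111111100000000
Mask: 255.255.255.0


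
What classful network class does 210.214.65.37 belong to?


First octet: 210
Binary: 11010010
110xxxxx -> Class C (192-223)
Class C, default mask 255.255.255.0 (/24)


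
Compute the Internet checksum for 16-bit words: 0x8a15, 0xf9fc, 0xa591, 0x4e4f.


Sum all words (with carry folding):
+ 0x8a15 = 0x8a15
+ 0xf9fc = 0x8412
+ 0xa591 = 0x29a4
+ 0x4e4f = 0x77f3
One's complement: ~0x77f3
Checksum = 0x880c


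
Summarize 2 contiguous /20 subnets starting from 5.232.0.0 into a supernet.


Original prefix: /20
Number of subnets: 2 = 2^1
New prefix = 20 - 1 = 19
Supernet: 5.232.0.0/19


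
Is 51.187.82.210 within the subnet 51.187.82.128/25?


Subnet network: 51.187.82.128
Test IP AND mask: 51.187.82.128
Yes, 51.187.82.210 is in 51.187.82.128/25


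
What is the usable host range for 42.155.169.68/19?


Network: 42.155.160.0
Broadcast: 42.155.191.255
First usable = network + 1
Last usable = broadcast - 1
Range: 42.155.160.1 to 42.155.191.254


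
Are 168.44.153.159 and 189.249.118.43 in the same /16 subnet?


Mask: 255.255.0.0
168.44.153.159 AND mask = 168.44.0.0
189.249.118.43 AND mask = 189.249.0.0
No, different subnets (168.44.0.0 vs 189.249.0.0)


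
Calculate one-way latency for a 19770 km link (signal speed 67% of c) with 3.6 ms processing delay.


Speed = 0.67 * 3e5 km/s = 201000 km/s
Propagation delay = 19770 / 201000 = 0.0984 s = 98.3582 ms
Processing delay = 3.6 ms
Total one-way latency = 101.9582 ms


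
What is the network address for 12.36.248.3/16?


IP:   00001100.00100100.11111000.00000011
Mask: 11111111.11111111.00000000.00000000
AND operation:
Net:  00001100.00100100.00000000.00000000
Network: 12.36.0.0/16


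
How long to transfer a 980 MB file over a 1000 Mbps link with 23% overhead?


Effective throughput = 1000 * (1 - 23/100) = 770 Mbps
File size in Mb = 980 * 8 = 7840 Mb
Time = 7840 / 770
Time = 10.1818 seconds


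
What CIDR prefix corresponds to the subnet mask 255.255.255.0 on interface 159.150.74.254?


Binary: 11111111.11111111.11111111.00000000
Count leading 1s
Prefix: /24


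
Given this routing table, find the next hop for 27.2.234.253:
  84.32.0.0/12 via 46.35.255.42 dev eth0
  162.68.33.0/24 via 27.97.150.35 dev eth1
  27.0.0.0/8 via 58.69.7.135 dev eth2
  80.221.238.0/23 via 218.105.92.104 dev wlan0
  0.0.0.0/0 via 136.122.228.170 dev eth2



Longest prefix match for 27.2.234.253:
  /12 84.32.0.0: no
  /24 162.68.33.0: no
  /8 27.0.0.0: MATCH
  /23 80.221.238.0: no
  /0 0.0.0.0: MATCH
Selected: next-hop 58.69.7.135 via eth2 (matched /8)


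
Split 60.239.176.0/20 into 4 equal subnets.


New prefix = 20 + 2 = 22
Each subnet has 1024 addresses
  60.239.176.0/22
  60.239.180.0/22
  60.239.184.0/22
  60.239.188.0/22
Subnets: 60.239.176.0/22, 60.239.180.0/22, 60.239.184.0/22, 60.239.188.0/22


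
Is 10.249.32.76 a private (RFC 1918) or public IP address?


RFC 1918 private ranges:
  10.0.0.0/8 (10.0.0.0 - 10.255.255.255)
  172.16.0.0/12 (172.16.0.0 - 172.31.255.255)
  192.168.0.0/16 (192.168.0.0 - 192.168.255.255)
Private (in 10.0.0.0/8)


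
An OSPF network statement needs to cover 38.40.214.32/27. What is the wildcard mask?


Subnet mask: 255.255.255.224
Wildcard = 255.255.255.255 - subnet mask
255 - 255 = 0
255 - 255 = 0
255 - 255 = 0
255 - 224 = 31
Wildcard: 0.0.0.31


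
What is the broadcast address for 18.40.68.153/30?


Network: 18.40.68.152/30
Host bits = 2
Set all host bits to 1:
Broadcast: 18.40.68.155


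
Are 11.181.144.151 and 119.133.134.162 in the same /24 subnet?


Mask: 255.255.255.0
11.181.144.151 AND mask = 11.181.144.0
119.133.134.162 AND mask = 119.133.134.0
No, different subnets (11.181.144.0 vs 119.133.134.0)


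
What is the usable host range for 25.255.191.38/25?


Network: 25.255.191.0
Broadcast: 25.255.191.127
First usable = network + 1
Last usable = broadcast - 1
Range: 25.255.191.1 to 25.255.191.126


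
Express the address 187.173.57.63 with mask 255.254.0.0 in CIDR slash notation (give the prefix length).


Binary: 11111111.11111110.00000000.00000000
Count leading 1s
Prefix: /15


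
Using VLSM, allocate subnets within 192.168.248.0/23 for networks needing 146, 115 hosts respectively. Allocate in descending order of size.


146 hosts -> /24 (254 usable): 192.168.248.0/24
115 hosts -> /25 (126 usable): 192.168.249.0/25
Allocation: 192.168.248.0/24 (146 hosts, 254 usable); 192.168.249.0/25 (115 hosts, 126 usable)


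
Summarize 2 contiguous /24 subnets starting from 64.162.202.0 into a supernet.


Original prefix: /24
Number of subnets: 2 = 2^1
New prefix = 24 - 1 = 23
Supernet: 64.162.202.0/23


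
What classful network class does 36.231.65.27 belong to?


First octet: 36
Binary: 00100100
0xxxxxxx -> Class A (1-126)
Class A, default mask 255.0.0.0 (/8)


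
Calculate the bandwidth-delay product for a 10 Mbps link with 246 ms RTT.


BDP = bandwidth * RTT
= 10 Mbps * 246 ms
= 10 * 1e6 * 246 / 1000 bits
= 2460000 bits
= 307500 bytes
= 300.293 KB
BDP = 2460000 bits (307500 bytes)


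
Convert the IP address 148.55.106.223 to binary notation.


148 = 10010100
55 = 00110111
106 = 01101010
223 = 11011111
Binary: 10010100.00110111.01101010.11011111


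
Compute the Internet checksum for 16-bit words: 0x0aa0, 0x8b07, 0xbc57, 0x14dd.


Sum all words (with carry folding):
+ 0x0aa0 = 0x0aa0
+ 0x8b07 = 0x95a7
+ 0xbc57 = 0x51ff
+ 0x14dd = 0x66dc
One's complement: ~0x66dc
Checksum = 0x9923


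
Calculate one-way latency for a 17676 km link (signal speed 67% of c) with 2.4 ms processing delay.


Speed = 0.67 * 3e5 km/s = 201000 km/s
Propagation delay = 17676 / 201000 = 0.0879 s = 87.9403 ms
Processing delay = 2.4 ms
Total one-way latency = 90.3403 ms


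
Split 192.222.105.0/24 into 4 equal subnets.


New prefix = 24 + 2 = 26
Each subnet has 64 addresses
  192.222.105.0/26
  192.222.105.64/26
  192.222.105.128/26
  192.222.105.192/26
Subnets: 192.222.105.0/26, 192.222.105.64/26, 192.222.105.128/26, 192.222.105.192/26


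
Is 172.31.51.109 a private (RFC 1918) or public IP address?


RFC 1918 private ranges:
  10.0.0.0/8 (10.0.0.0 - 10.255.255.255)
  172.16.0.0/12 (172.16.0.0 - 172.31.255.255)
  192.168.0.0/16 (192.168.0.0 - 192.168.255.255)
Private (in 172.16.0.0/12)


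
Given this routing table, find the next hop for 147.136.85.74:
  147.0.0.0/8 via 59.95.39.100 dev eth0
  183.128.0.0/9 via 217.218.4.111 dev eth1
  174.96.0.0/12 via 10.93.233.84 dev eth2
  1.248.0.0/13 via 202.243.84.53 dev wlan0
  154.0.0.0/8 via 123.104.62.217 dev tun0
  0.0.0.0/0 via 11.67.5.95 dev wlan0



Longest prefix match for 147.136.85.74:
  /8 147.0.0.0: MATCH
  /9 183.128.0.0: no
  /12 174.96.0.0: no
  /13 1.248.0.0: no
  /8 154.0.0.0: no
  /0 0.0.0.0: MATCH
Selected: next-hop 59.95.39.100 via eth0 (matched /8)


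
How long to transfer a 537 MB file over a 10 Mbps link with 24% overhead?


Effective throughput = 10 * (1 - 24/100) = 7.6 Mbps
File size in Mb = 537 * 8 = 4296 Mb
Time = 4296 / 7.6
Time = 565.2632 seconds


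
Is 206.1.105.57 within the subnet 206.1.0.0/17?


Subnet network: 206.1.0.0
Test IP AND mask: 206.1.0.0
Yes, 206.1.105.57 is in 206.1.0.0/17


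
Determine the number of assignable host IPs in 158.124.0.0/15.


Host bits = 32 - 15 = 17
Total addresses = 2^17 = 131072
Usable = total - 2 (network and broadcast)
Usable hosts: 131070


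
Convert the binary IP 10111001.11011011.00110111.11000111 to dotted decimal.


10111001 = 185
11011011 = 219
00110111 = 55
11000111 = 199
IP: 185.219.55.199


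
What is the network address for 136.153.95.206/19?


IP:   10001000.10011001.01011111.11001110
Mask: 11111111.11111111.11100000.00000000
AND operation:
Net:  10001000.10011001.01000000.00000000
Network: 136.153.64.0/19


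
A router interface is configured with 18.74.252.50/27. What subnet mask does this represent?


/27 means 27 network bits, 5 host bits
Binary: 11111111111111111111111111100000
Mask: 255.255.255.224


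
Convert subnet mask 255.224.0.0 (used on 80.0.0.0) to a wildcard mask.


Subnet mask: 255.224.0.0
Wildcard = 255.255.255.255 - subnet mask
255 - 255 = 0
255 - 224 = 31
255 - 0 = 255
255 - 0 = 255
Wildcard: 0.31.255.255


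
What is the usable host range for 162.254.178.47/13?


Network: 162.248.0.0
Broadcast: 162.255.255.255
First usable = network + 1
Last usable = broadcast - 1
Range: 162.248.0.1 to 162.255.255.254


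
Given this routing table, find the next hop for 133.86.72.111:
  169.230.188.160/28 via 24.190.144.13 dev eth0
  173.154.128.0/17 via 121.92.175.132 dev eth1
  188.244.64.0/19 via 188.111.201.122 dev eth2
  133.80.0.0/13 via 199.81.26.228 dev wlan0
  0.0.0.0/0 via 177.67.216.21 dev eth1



Longest prefix match for 133.86.72.111:
  /28 169.230.188.160: no
  /17 173.154.128.0: no
  /19 188.244.64.0: no
  /13 133.80.0.0: MATCH
  /0 0.0.0.0: MATCH
Selected: next-hop 199.81.26.228 via wlan0 (matched /13)


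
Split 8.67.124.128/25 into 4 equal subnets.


New prefix = 25 + 2 = 27
Each subnet has 32 addresses
  8.67.124.128/27
  8.67.124.160/27
  8.67.124.192/27
  8.67.124.224/27
Subnets: 8.67.124.128/27, 8.67.124.160/27, 8.67.124.192/27, 8.67.124.224/27


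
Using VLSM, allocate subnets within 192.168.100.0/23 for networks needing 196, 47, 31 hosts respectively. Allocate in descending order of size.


196 hosts -> /24 (254 usable): 192.168.100.0/24
47 hosts -> /26 (62 usable): 192.168.101.0/26
31 hosts -> /26 (62 usable): 192.168.101.64/26
Allocation: 192.168.100.0/24 (196 hosts, 254 usable); 192.168.101.0/26 (47 hosts, 62 usable); 192.168.101.64/26 (31 hosts, 62 usable)


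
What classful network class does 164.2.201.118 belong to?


First octet: 164
Binary: 10100100
10xxxxxx -> Class B (128-191)
Class B, default mask 255.255.0.0 (/16)


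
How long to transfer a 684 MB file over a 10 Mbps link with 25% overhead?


Effective throughput = 10 * (1 - 25/100) = 7.5 Mbps
File size in Mb = 684 * 8 = 5472 Mb
Time = 5472 / 7.5
Time = 729.6 seconds


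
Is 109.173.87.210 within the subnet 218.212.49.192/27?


Subnet network: 218.212.49.192
Test IP AND mask: 109.173.87.192
No, 109.173.87.210 is not in 218.212.49.192/27


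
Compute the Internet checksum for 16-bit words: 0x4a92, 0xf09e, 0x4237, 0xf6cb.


Sum all words (with carry folding):
+ 0x4a92 = 0x4a92
+ 0xf09e = 0x3b31
+ 0x4237 = 0x7d68
+ 0xf6cb = 0x7434
One's complement: ~0x7434
Checksum = 0x8bcb


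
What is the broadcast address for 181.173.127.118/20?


Network: 181.173.112.0/20
Host bits = 12
Set all host bits to 1:
Broadcast: 181.173.127.255


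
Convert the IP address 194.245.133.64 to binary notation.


194 = 11000010
245 = 11110101
133 = 10000101
64 = 01000000
Binary: 11000010.11110101.10000101.01000000


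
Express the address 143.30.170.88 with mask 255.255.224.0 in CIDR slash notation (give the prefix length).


Binary: 11111111.11111111.11100000.00000000
Count leading 1s
Prefix: /19


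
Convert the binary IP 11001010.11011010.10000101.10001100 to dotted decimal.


11001010 = 202
11011010 = 218
10000101 = 133
10001100 = 140
IP: 202.218.133.140


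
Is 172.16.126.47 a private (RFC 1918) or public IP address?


RFC 1918 private ranges:
  10.0.0.0/8 (10.0.0.0 - 10.255.255.255)
  172.16.0.0/12 (172.16.0.0 - 172.31.255.255)
  192.168.0.0/16 (192.168.0.0 - 192.168.255.255)
Private (in 172.16.0.0/12)


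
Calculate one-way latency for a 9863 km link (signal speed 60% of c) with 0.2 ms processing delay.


Speed = 0.6 * 3e5 km/s = 180000 km/s
Propagation delay = 9863 / 180000 = 0.0548 s = 54.7944 ms
Processing delay = 0.2 ms
Total one-way latency = 54.9944 ms


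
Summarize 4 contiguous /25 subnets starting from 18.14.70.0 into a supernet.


Original prefix: /25
Number of subnets: 4 = 2^2
New prefix = 25 - 2 = 23
Supernet: 18.14.70.0/23


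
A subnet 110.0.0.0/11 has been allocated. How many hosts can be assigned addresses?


Host bits = 32 - 11 = 21
Total addresses = 2^21 = 2097152
Usable = total - 2 (network and broadcast)
Usable hosts: 2097150


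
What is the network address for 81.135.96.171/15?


IP:   01010001.10000111.01100000.10101011
Mask: 11111111.11111110.00000000.00000000
AND operation:
Net:  01010001.10000110.00000000.00000000
Network: 81.134.0.0/15


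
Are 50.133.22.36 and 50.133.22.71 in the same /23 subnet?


Mask: 255.255.254.0
50.133.22.36 AND mask = 50.133.22.0
50.133.22.71 AND mask = 50.133.22.0
Yes, same subnet (50.133.22.0)


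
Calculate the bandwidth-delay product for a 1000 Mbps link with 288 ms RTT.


BDP = bandwidth * RTT
= 1000 Mbps * 288 ms
= 1000 * 1e6 * 288 / 1000 bits
= 288000000 bits
= 36000000 bytes
= 35156.25 KB
BDP = 288000000 bits (36000000 bytes)


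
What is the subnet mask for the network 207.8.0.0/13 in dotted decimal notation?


/13 means 13 network bits, 19 host bits
Binary: 11111111111110000000000000000000
Mask: 255.248.0.0


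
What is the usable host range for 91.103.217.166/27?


Network: 91.103.217.160
Broadcast: 91.103.217.191
First usable = network + 1
Last usable = broadcast - 1
Range: 91.103.217.161 to 91.103.217.190


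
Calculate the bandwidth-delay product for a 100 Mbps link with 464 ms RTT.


BDP = bandwidth * RTT
= 100 Mbps * 464 ms
= 100 * 1e6 * 464 / 1000 bits
= 46400000 bits
= 5800000 bytes
= 5664.0625 KB
BDP = 46400000 bits (5800000 bytes)


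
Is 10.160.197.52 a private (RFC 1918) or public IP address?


RFC 1918 private ranges:
  10.0.0.0/8 (10.0.0.0 - 10.255.255.255)
  172.16.0.0/12 (172.16.0.0 - 172.31.255.255)
  192.168.0.0/16 (192.168.0.0 - 192.168.255.255)
Private (in 10.0.0.0/8)


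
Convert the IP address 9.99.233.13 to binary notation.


9 = 00001001
99 = 01100011
233 = 11101001
13 = 00001101
Binary: 00001001.01100011.11101001.00001101


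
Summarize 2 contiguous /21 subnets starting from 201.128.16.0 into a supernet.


Original prefix: /21
Number of subnets: 2 = 2^1
New prefix = 21 - 1 = 20
Supernet: 201.128.16.0/20


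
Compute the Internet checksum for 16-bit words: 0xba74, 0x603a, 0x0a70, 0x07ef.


Sum all words (with carry folding):
+ 0xba74 = 0xba74
+ 0x603a = 0x1aaf
+ 0x0a70 = 0x251f
+ 0x07ef = 0x2d0e
One's complement: ~0x2d0e
Checksum = 0xd2f1


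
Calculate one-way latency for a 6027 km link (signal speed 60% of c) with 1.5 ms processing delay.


Speed = 0.6 * 3e5 km/s = 180000 km/s
Propagation delay = 6027 / 180000 = 0.0335 s = 33.4833 ms
Processing delay = 1.5 ms
Total one-way latency = 34.9833 ms


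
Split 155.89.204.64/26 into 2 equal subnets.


New prefix = 26 + 1 = 27
Each subnet has 32 addresses
  155.89.204.64/27
  155.89.204.96/27
Subnets: 155.89.204.64/27, 155.89.204.96/27


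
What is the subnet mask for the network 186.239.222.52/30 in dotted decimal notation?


/30 means 30 network bits, 2 host bits
Binary: 11111111111111111111111111111100
Mask: 255.255.255.252


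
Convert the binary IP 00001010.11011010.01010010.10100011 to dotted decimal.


00001010 = 10
11011010 = 218
01010010 = 82
10100011 = 163
IP: 10.218.82.163


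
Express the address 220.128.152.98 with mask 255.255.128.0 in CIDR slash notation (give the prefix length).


Binary: 11111111.11111111.10000000.00000000
Count leading 1s
Prefix: /17


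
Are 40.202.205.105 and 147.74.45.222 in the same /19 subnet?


Mask: 255.255.224.0
40.202.205.105 AND mask = 40.202.192.0
147.74.45.222 AND mask = 147.74.32.0
No, different subnets (40.202.192.0 vs 147.74.32.0)


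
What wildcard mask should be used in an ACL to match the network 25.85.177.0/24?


Subnet mask: 255.255.255.0
Wildcard = 255.255.255.255 - subnet mask
255 - 255 = 0
255 - 255 = 0
255 - 255 = 0
255 - 0 = 255
Wildcard: 0.0.0.255


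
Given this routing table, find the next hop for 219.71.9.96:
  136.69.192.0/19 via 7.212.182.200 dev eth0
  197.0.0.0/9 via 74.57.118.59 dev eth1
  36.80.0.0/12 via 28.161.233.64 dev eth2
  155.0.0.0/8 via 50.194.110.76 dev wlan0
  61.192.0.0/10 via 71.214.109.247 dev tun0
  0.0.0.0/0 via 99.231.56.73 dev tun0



Longest prefix match for 219.71.9.96:
  /19 136.69.192.0: no
  /9 197.0.0.0: no
  /12 36.80.0.0: no
  /8 155.0.0.0: no
  /10 61.192.0.0: no
  /0 0.0.0.0: MATCH
Selected: next-hop 99.231.56.73 via tun0 (matched /0)


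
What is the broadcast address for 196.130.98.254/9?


Network: 196.128.0.0/9
Host bits = 23
Set all host bits to 1:
Broadcast: 196.255.255.255


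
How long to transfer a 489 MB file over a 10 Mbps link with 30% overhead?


Effective throughput = 10 * (1 - 30/100) = 7 Mbps
File size in Mb = 489 * 8 = 3912 Mb
Time = 3912 / 7
Time = 558.8571 seconds


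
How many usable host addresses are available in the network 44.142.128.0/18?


Host bits = 32 - 18 = 14
Total addresses = 2^14 = 16384
Usable = total - 2 (network and broadcast)
Usable hosts: 16382


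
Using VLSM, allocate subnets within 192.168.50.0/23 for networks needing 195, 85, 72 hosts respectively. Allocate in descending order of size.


195 hosts -> /24 (254 usable): 192.168.50.0/24
85 hosts -> /25 (126 usable): 192.168.51.0/25
72 hosts -> /25 (126 usable): 192.168.51.128/25
Allocation: 192.168.50.0/24 (195 hosts, 254 usable); 192.168.51.0/25 (85 hosts, 126 usable); 192.168.51.128/25 (72 hosts, 126 usable)


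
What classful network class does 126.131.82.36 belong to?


First octet: 126
Binary: 01111110
0xxxxxxx -> Class A (1-126)
Class A, default mask 255.0.0.0 (/8)


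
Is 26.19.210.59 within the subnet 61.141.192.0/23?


Subnet network: 61.141.192.0
Test IP AND mask: 26.19.210.0
No, 26.19.210.59 is not in 61.141.192.0/23


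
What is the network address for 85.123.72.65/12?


IP:   01010101.01111011.01001000.01000001
Mask: 11111111.11110000.00000000.00000000
AND operation:
Net:  01010101.01110000.00000000.00000000
Network: 85.112.0.0/12


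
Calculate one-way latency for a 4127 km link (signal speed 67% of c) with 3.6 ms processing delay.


Speed = 0.67 * 3e5 km/s = 201000 km/s
Propagation delay = 4127 / 201000 = 0.0205 s = 20.5323 ms
Processing delay = 3.6 ms
Total one-way latency = 24.1323 ms


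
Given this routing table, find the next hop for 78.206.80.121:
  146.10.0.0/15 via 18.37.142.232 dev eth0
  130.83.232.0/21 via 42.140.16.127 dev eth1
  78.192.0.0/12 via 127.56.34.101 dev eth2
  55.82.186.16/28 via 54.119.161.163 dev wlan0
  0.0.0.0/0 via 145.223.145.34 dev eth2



Longest prefix match for 78.206.80.121:
  /15 146.10.0.0: no
  /21 130.83.232.0: no
  /12 78.192.0.0: MATCH
  /28 55.82.186.16: no
  /0 0.0.0.0: MATCH
Selected: next-hop 127.56.34.101 via eth2 (matched /12)


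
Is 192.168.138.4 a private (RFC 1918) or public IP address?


RFC 1918 private ranges:
  10.0.0.0/8 (10.0.0.0 - 10.255.255.255)
  172.16.0.0/12 (172.16.0.0 - 172.31.255.255)
  192.168.0.0/16 (192.168.0.0 - 192.168.255.255)
Private (in 192.168.0.0/16)


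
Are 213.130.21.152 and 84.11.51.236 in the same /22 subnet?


Mask: 255.255.252.0
213.130.21.152 AND mask = 213.130.20.0
84.11.51.236 AND mask = 84.11.48.0
No, different subnets (213.130.20.0 vs 84.11.48.0)


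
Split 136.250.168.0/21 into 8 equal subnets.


New prefix = 21 + 3 = 24
Each subnet has 256 addresses
  136.250.168.0/24
  136.250.169.0/24
  136.250.170.0/24
  136.250.171.0/24
  136.250.172.0/24
  136.250.173.0/24
  136.250.174.0/24
  136.250.175.0/24
Subnets: 136.250.168.0/24, 136.250.169.0/24, 136.250.170.0/24, 136.250.171.0/24, 136.250.172.0/24, 136.250.173.0/24, 136.250.174.0/24, 136.250.175.0/24


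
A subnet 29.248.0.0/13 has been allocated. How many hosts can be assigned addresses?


Host bits = 32 - 13 = 19
Total addresses = 2^19 = 524288
Usable = total - 2 (network and broadcast)
Usable hosts: 524286


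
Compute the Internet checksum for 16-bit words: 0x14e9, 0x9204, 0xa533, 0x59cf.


Sum all words (with carry folding):
+ 0x14e9 = 0x14e9
+ 0x9204 = 0xa6ed
+ 0xa533 = 0x4c21
+ 0x59cf = 0xa5f0
One's complement: ~0xa5f0
Checksum = 0x5a0f


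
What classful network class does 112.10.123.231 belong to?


First octet: 112
Binary: 01110000
0xxxxxxx -> Class A (1-126)
Class A, default mask 255.0.0.0 (/8)


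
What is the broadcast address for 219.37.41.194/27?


Network: 219.37.41.192/27
Host bits = 5
Set all host bits to 1:
Broadcast: 219.37.41.223


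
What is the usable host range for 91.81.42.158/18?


Network: 91.81.0.0
Broadcast: 91.81.63.255
First usable = network + 1
Last usable = broadcast - 1
Range: 91.81.0.1 to 91.81.63.254


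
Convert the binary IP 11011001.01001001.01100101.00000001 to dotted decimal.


11011001 = 217
01001001 = 73
01100101 = 101
00000001 = 1
IP: 217.73.101.1


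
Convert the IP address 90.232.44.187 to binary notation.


90 = 01011010
232 = 11101000
44 = 00101100
187 = 10111011
Binary: 01011010.11101000.00101100.10111011


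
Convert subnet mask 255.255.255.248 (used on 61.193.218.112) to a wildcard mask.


Subnet mask: 255.255.255.248
Wildcard = 255.255.255.255 - subnet mask
255 - 255 = 0
255 - 255 = 0
255 - 255 = 0
255 - 248 = 7
Wildcard: 0.0.0.7


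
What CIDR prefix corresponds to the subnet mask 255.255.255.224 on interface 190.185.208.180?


Binary: 11111111.11111111.11111111.11100000
Count leading 1s
Prefix: /27


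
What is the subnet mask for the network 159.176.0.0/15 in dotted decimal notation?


/15 means 15 network bits, 17 host bits
Binary: 11111111111111100000000000000000
Mask: 255.254.0.0


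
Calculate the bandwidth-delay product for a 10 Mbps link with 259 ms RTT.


BDP = bandwidth * RTT
= 10 Mbps * 259 ms
= 10 * 1e6 * 259 / 1000 bits
= 2590000 bits
= 323750 bytes
= 316.1621 KB
BDP = 2590000 bits (323750 bytes)


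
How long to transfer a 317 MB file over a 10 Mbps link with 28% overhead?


Effective throughput = 10 * (1 - 28/100) = 7.2 Mbps
File size in Mb = 317 * 8 = 2536 Mb
Time = 2536 / 7.2
Time = 352.2222 seconds


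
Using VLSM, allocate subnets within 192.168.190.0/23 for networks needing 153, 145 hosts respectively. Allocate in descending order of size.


153 hosts -> /24 (254 usable): 192.168.190.0/24
145 hosts -> /24 (254 usable): 192.168.191.0/24
Allocation: 192.168.190.0/24 (153 hosts, 254 usable); 192.168.191.0/24 (145 hosts, 254 usable)


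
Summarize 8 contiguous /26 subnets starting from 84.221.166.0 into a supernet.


Original prefix: /26
Number of subnets: 8 = 2^3
New prefix = 26 - 3 = 23
Supernet: 84.221.166.0/23


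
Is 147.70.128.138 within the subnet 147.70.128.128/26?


Subnet network: 147.70.128.128
Test IP AND mask: 147.70.128.128
Yes, 147.70.128.138 is in 147.70.128.128/26


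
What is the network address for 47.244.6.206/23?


IP:   00101111.11110100.00000110.11001110
Mask: 11111111.11111111.11111110.00000000
AND operation:
Net:  00101111.11110100.00000110.00000000
Network: 47.244.6.0/23


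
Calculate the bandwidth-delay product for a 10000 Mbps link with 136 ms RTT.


BDP = bandwidth * RTT
= 10000 Mbps * 136 ms
= 10000 * 1e6 * 136 / 1000 bits
= 1360000000 bits
= 170000000 bytes
= 166015.625 KB
BDP = 1360000000 bits (170000000 bytes)


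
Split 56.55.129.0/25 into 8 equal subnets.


New prefix = 25 + 3 = 28
Each subnet has 16 addresses
  56.55.129.0/28
  56.55.129.16/28
  56.55.129.32/28
  56.55.129.48/28
  56.55.129.64/28
  56.55.129.80/28
  56.55.129.96/28
  56.55.129.112/28
Subnets: 56.55.129.0/28, 56.55.129.16/28, 56.55.129.32/28, 56.55.129.48/28, 56.55.129.64/28, 56.55.129.80/28, 56.55.129.96/28, 56.55.129.112/28


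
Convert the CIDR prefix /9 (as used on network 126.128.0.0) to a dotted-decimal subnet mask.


/9 means 9 network bits, 23 host bits
Binary: 11111111100000000000000000000000
Mask: 255.128.0.0


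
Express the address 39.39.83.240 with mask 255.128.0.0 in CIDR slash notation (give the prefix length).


Binary: 11111111.10000000.00000000.00000000
Count leading 1s
Prefix: /9


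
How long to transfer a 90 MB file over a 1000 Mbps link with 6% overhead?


Effective throughput = 1000 * (1 - 6/100) = 940 Mbps
File size in Mb = 90 * 8 = 720 Mb
Time = 720 / 940
Time = 0.766 seconds


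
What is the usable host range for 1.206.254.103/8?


Network: 1.0.0.0
Broadcast: 1.255.255.255
First usable = network + 1
Last usable = broadcast - 1
Range: 1.0.0.1 to 1.255.255.254


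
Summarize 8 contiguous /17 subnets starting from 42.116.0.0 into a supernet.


Original prefix: /17
Number of subnets: 8 = 2^3
New prefix = 17 - 3 = 14
Supernet: 42.116.0.0/14


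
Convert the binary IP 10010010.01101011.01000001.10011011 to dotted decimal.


10010010 = 146
01101011 = 107
01000001 = 65
10011011 = 155
IP: 146.107.65.155
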